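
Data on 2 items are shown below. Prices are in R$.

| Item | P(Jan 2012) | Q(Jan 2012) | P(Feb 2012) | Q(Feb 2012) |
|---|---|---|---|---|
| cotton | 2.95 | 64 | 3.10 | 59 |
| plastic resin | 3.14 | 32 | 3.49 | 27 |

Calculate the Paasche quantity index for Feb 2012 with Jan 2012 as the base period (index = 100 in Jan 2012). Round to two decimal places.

Paasche quantity index uses current-period prices as weights.
ΣP(Feb 2012)·Q(Feb 2012) = 3.10×59 + 3.49×27 = 182.9 + 94.23 = 277.13
ΣP(Feb 2012)·Q(Jan 2012) = 3.10×64 + 3.49×32 = 198.4 + 111.68 = 310.08
Index = 277.13 / 310.08 × 100 = 89.3737

89.37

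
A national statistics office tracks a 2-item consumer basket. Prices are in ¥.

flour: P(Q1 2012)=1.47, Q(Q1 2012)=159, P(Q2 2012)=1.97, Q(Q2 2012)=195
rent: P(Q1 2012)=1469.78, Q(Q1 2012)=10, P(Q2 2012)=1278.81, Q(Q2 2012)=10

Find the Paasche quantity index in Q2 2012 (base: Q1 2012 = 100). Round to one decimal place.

100.5

Paasche quantity index uses current-period prices as weights.
ΣP(Q2 2012)·Q(Q2 2012) = 1.97×195 + 1278.81×10 = 384.15 + 12788.1 = 13172.25
ΣP(Q2 2012)·Q(Q1 2012) = 1.97×159 + 1278.81×10 = 313.23 + 12788.1 = 13101.33
Index = 13172.25 / 13101.33 × 100 = 100.5413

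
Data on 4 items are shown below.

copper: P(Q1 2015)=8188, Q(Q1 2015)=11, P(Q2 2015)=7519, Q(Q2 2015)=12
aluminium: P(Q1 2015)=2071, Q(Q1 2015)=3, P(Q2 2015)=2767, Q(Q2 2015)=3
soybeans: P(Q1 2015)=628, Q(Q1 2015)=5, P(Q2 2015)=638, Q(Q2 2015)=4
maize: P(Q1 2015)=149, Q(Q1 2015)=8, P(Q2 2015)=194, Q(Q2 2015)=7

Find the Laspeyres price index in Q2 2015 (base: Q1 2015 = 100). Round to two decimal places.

Laspeyres price index uses base-period quantities as weights.
ΣP(Q2 2015)·Q(Q1 2015) = 7519×11 + 2767×3 + 638×5 + 194×8 = 82709 + 8301 + 3190 + 1552 = 95752
ΣP(Q1 2015)·Q(Q1 2015) = 8188×11 + 2071×3 + 628×5 + 149×8 = 90068 + 6213 + 3140 + 1192 = 100613
Index = 95752 / 100613 × 100 = 95.1686

95.17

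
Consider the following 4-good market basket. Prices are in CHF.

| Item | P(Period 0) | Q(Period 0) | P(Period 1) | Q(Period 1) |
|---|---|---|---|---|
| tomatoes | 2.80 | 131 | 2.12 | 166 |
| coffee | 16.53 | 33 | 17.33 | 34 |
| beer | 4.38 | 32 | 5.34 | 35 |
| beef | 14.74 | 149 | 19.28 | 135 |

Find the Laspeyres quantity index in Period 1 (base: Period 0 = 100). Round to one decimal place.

Laspeyres quantity index uses base-period prices as weights.
ΣP(Period 0)·Q(Period 1) = 2.80×166 + 16.53×34 + 4.38×35 + 14.74×135 = 464.8 + 562.02 + 153.3 + 1989.9 = 3170.02
ΣP(Period 0)·Q(Period 0) = 2.80×131 + 16.53×33 + 4.38×32 + 14.74×149 = 366.8 + 545.49 + 140.16 + 2196.26 = 3248.71
Index = 3170.02 / 3248.71 × 100 = 97.5778

97.6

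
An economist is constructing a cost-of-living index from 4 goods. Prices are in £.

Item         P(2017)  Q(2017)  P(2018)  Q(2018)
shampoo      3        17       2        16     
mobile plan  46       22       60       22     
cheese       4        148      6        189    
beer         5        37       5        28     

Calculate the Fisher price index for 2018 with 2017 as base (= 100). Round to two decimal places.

Laspeyres component (base-period weights):
ΣP(2018)Q(2017) = 2×17 + 60×22 + 6×148 + 5×37 = 34 + 1320 + 888 + 185 = 2427
ΣP(2017)Q(2017) = 3×17 + 46×22 + 4×148 + 5×37 = 51 + 1012 + 592 + 185 = 1840
L = 2427 / 1840 × 100 = 131.9022
Paasche component (current-period weights):
ΣP(2018)Q(2018) = 2×16 + 60×22 + 6×189 + 5×28 = 32 + 1320 + 1134 + 140 = 2626
ΣP(2017)Q(2018) = 3×16 + 46×22 + 4×189 + 5×28 = 48 + 1012 + 756 + 140 = 1956
P = 2626 / 1956 × 100 = 134.2536
Fisher = √(L × P) = √(131.9022 × 134.2536) = 133.0727

133.07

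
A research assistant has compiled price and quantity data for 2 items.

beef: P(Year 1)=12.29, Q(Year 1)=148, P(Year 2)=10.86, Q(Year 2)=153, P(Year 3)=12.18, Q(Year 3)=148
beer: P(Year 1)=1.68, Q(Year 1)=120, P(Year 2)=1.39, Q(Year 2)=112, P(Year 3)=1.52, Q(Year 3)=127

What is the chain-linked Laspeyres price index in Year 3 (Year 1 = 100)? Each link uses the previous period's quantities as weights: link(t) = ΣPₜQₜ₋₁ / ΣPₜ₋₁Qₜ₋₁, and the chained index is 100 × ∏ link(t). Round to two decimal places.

98.26

Link Year 1→Year 2:
ΣP(Year 2)Q(Year 1) = 10.86×148 + 1.39×120 = 1607.28 + 166.8 = 1774.08
ΣP(Year 1)Q(Year 1) = 12.29×148 + 1.68×120 = 1818.92 + 201.6 = 2020.52
link = 1774.08/2020.52 = 0.878031
Link Year 2→Year 3:
ΣP(Year 3)Q(Year 2) = 12.18×153 + 1.52×112 = 1863.54 + 170.24 = 2033.78
ΣP(Year 2)Q(Year 2) = 10.86×153 + 1.39×112 = 1661.58 + 155.68 = 1817.26
link = 2033.78/1817.26 = 1.119146
Chained index = 100 × 0.878031 × 1.119146 = 98.2646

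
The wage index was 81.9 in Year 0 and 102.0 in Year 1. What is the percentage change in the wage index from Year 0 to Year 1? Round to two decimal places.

24.54%

Change = (102.0 − 81.9) / 81.9 × 100
       = 20.1 / 81.9 × 100 = 24.5421%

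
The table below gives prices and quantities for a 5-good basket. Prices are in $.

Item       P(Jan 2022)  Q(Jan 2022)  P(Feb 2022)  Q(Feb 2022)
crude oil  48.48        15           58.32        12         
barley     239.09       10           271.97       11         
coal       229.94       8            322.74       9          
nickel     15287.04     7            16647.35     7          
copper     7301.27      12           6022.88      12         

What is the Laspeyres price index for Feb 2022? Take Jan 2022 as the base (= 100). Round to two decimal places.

Laspeyres price index uses base-period quantities as weights.
ΣP(Feb 2022)·Q(Jan 2022) = 58.32×15 + 271.97×10 + 322.74×8 + 16647.35×7 + 6022.88×12 = 874.8 + 2719.7 + 2581.92 + 116531.45 + 72274.56 = 194982.43
ΣP(Jan 2022)·Q(Jan 2022) = 48.48×15 + 239.09×10 + 229.94×8 + 15287.04×7 + 7301.27×12 = 727.2 + 2390.9 + 1839.52 + 107009.28 + 87615.24 = 199582.14
Index = 194982.43 / 199582.14 × 100 = 97.6953

97.70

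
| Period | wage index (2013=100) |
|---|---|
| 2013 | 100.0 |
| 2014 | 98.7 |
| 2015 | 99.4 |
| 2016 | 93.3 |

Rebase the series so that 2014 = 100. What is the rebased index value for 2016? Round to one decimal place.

94.5

Rebased(2016) = 93.3 / 98.7 × 100 = 94.5289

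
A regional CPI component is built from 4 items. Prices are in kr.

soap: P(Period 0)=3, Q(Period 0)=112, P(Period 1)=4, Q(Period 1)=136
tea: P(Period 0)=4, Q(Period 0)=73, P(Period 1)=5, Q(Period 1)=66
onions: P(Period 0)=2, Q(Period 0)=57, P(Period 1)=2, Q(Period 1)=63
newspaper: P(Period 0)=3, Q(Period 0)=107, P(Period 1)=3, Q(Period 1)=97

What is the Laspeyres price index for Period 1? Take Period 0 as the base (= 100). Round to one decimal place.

117.4

Laspeyres price index uses base-period quantities as weights.
ΣP(Period 1)·Q(Period 0) = 4×112 + 5×73 + 2×57 + 3×107 = 448 + 365 + 114 + 321 = 1248
ΣP(Period 0)·Q(Period 0) = 3×112 + 4×73 + 2×57 + 3×107 = 336 + 292 + 114 + 321 = 1063
Index = 1248 / 1063 × 100 = 117.4036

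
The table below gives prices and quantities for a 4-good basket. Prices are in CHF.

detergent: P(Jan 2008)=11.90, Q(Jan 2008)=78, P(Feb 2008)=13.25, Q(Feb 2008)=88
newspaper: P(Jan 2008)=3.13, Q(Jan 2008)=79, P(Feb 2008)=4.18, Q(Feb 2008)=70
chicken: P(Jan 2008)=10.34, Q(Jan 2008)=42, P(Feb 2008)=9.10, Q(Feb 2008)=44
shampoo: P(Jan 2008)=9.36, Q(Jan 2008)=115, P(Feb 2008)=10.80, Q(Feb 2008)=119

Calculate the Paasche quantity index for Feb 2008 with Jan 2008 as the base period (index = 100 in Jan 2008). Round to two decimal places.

105.23

Paasche quantity index uses current-period prices as weights.
ΣP(Feb 2008)·Q(Feb 2008) = 13.25×88 + 4.18×70 + 9.10×44 + 10.80×119 = 1166 + 292.6 + 400.4 + 1285.2 = 3144.2
ΣP(Feb 2008)·Q(Jan 2008) = 13.25×78 + 4.18×79 + 9.10×42 + 10.80×115 = 1033.5 + 330.22 + 382.2 + 1242 = 2987.92
Index = 3144.2 / 2987.92 × 100 = 105.2304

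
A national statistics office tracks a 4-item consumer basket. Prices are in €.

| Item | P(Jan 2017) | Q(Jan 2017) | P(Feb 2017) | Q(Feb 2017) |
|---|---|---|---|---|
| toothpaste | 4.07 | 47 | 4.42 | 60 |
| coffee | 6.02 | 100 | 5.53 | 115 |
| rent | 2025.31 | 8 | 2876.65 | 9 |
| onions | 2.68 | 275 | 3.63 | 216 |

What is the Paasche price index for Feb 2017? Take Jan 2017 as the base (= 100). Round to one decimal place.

Paasche price index uses current-period quantities as weights.
ΣP(Feb 2017)·Q(Feb 2017) = 4.42×60 + 5.53×115 + 2876.65×9 + 3.63×216 = 265.2 + 635.95 + 25889.85 + 784.08 = 27575.08
ΣP(Jan 2017)·Q(Feb 2017) = 4.07×60 + 6.02×115 + 2025.31×9 + 2.68×216 = 244.2 + 692.3 + 18227.79 + 578.88 = 19743.17
Index = 27575.08 / 19743.17 × 100 = 139.6690

139.7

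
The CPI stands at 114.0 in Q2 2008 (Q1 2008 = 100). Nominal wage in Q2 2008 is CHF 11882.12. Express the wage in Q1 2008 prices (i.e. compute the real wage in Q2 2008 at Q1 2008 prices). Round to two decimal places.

10422.91

Real = Nominal ÷ (Index/100) = 11882.12 ÷ (114.0/100)
     = 11882.12 ÷ 1.140 = 10422.9123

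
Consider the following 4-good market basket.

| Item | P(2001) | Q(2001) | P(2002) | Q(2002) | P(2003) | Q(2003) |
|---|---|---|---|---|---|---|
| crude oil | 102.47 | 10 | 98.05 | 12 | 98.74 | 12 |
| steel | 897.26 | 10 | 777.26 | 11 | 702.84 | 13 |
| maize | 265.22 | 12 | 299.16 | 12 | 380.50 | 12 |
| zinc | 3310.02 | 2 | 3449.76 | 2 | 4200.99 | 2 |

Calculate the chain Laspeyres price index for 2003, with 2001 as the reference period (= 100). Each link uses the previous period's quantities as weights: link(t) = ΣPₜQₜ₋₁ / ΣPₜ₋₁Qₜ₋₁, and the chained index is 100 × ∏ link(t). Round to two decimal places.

Link 2001→2002:
ΣP(2002)Q(2001) = 98.05×10 + 777.26×10 + 299.16×12 + 3449.76×2 = 980.5 + 7772.6 + 3589.92 + 6899.52 = 19242.54
ΣP(2001)Q(2001) = 102.47×10 + 897.26×10 + 265.22×12 + 3310.02×2 = 1024.7 + 8972.6 + 3182.64 + 6620.04 = 19799.98
link = 19242.54/19799.98 = 0.971846
Link 2002→2003:
ΣP(2003)Q(2002) = 98.74×12 + 702.84×11 + 380.50×12 + 4200.99×2 = 1184.88 + 7731.24 + 4566 + 8401.98 = 21884.1
ΣP(2002)Q(2002) = 98.05×12 + 777.26×11 + 299.16×12 + 3449.76×2 = 1176.6 + 8549.86 + 3589.92 + 6899.52 = 20215.9
link = 21884.1/20215.9 = 1.082519
Chained index = 100 × 0.971846 × 1.082519 = 105.2042

105.20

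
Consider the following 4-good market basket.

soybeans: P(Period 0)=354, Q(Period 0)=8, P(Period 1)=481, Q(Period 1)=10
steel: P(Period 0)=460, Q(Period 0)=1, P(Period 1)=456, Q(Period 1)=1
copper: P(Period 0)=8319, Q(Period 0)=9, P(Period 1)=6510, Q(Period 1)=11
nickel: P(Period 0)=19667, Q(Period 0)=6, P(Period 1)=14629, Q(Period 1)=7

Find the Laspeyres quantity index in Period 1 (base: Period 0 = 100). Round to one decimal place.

Laspeyres quantity index uses base-period prices as weights.
ΣP(Period 0)·Q(Period 1) = 354×10 + 460×1 + 8319×11 + 19667×7 = 3540 + 460 + 91509 + 137669 = 233178
ΣP(Period 0)·Q(Period 0) = 354×8 + 460×1 + 8319×9 + 19667×6 = 2832 + 460 + 74871 + 118002 = 196165
Index = 233178 / 196165 × 100 = 118.8683

118.9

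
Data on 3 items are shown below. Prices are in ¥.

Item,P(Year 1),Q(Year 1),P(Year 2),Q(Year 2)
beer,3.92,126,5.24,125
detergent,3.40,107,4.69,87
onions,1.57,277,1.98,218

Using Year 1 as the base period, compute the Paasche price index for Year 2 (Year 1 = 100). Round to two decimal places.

Paasche price index uses current-period quantities as weights.
ΣP(Year 2)·Q(Year 2) = 5.24×125 + 4.69×87 + 1.98×218 = 655 + 408.03 + 431.64 = 1494.67
ΣP(Year 1)·Q(Year 2) = 3.92×125 + 3.40×87 + 1.57×218 = 490 + 295.8 + 342.26 = 1128.06
Index = 1494.67 / 1128.06 × 100 = 132.4992

132.50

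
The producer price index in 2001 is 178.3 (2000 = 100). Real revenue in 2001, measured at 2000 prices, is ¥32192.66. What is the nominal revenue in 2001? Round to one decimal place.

Nominal = Real × (Index/100) = 32192.66 × (178.3/100)
        = 32192.66 × 1.783 = 57399.5128

57399.5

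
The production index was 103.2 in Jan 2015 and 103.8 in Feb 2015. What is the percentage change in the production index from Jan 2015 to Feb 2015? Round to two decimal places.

Change = (103.8 − 103.2) / 103.2 × 100
       = 0.6 / 103.2 × 100 = 0.5814%

0.58%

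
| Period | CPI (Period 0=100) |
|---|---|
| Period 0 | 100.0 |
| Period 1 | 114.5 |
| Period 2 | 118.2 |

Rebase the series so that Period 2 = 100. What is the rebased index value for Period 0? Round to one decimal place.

Rebased(Period 0) = 100.0 / 118.2 × 100 = 84.6024

84.6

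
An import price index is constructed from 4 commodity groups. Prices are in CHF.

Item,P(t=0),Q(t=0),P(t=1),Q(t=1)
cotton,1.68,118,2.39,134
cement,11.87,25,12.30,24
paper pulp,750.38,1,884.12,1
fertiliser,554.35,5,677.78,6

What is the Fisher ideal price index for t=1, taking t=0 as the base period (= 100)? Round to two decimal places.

Laspeyres component (base-period weights):
ΣP(t=1)Q(t=0) = 2.39×118 + 12.30×25 + 884.12×1 + 677.78×5 = 282.02 + 307.5 + 884.12 + 3388.9 = 4862.54
ΣP(t=0)Q(t=0) = 1.68×118 + 11.87×25 + 750.38×1 + 554.35×5 = 198.24 + 296.75 + 750.38 + 2771.75 = 4017.12
L = 4862.54 / 4017.12 × 100 = 121.0454
Paasche component (current-period weights):
ΣP(t=1)Q(t=1) = 2.39×134 + 12.30×24 + 884.12×1 + 677.78×6 = 320.26 + 295.2 + 884.12 + 4066.68 = 5566.26
ΣP(t=0)Q(t=1) = 1.68×134 + 11.87×24 + 750.38×1 + 554.35×6 = 225.12 + 284.88 + 750.38 + 3326.1 = 4586.48
P = 5566.26 / 4586.48 × 100 = 121.3624
Fisher = √(L × P) = √(121.0454 × 121.3624) = 121.2038

121.20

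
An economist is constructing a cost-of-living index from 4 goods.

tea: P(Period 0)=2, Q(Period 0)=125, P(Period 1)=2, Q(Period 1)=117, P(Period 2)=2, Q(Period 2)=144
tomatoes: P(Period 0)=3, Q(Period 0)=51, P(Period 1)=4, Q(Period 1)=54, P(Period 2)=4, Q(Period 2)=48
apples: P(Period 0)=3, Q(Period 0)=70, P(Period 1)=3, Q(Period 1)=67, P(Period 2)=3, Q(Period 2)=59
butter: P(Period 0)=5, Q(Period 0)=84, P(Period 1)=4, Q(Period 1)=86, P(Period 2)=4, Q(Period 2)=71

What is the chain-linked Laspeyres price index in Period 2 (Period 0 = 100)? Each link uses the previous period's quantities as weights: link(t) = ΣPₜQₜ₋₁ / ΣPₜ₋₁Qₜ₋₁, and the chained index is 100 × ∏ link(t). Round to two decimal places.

Link Period 0→Period 1:
ΣP(Period 1)Q(Period 0) = 2×125 + 4×51 + 3×70 + 4×84 = 250 + 204 + 210 + 336 = 1000
ΣP(Period 0)Q(Period 0) = 2×125 + 3×51 + 3×70 + 5×84 = 250 + 153 + 210 + 420 = 1033
link = 1000/1033 = 0.968054
Link Period 1→Period 2:
ΣP(Period 2)Q(Period 1) = 2×117 + 4×54 + 3×67 + 4×86 = 234 + 216 + 201 + 344 = 995
ΣP(Period 1)Q(Period 1) = 2×117 + 4×54 + 3×67 + 4×86 = 234 + 216 + 201 + 344 = 995
link = 995/995 = 1.000000
Chained index = 100 × 0.968054 × 1.000000 = 96.8054

96.81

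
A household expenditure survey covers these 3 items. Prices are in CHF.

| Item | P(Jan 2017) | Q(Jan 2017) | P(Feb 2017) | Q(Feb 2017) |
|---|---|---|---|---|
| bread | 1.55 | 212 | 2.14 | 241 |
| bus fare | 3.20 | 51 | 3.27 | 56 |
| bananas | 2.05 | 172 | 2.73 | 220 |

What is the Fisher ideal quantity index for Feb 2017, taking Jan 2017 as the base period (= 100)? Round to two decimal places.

119.04

Laspeyres component (base-period weights):
ΣP(Jan 2017)Q(Feb 2017) = 1.55×241 + 3.20×56 + 2.05×220 = 373.55 + 179.2 + 451 = 1003.75
ΣP(Jan 2017)Q(Jan 2017) = 1.55×212 + 3.20×51 + 2.05×172 = 328.6 + 163.2 + 352.6 = 844.4
L = 1003.75 / 844.4 × 100 = 118.8714
Paasche component (current-period weights):
ΣP(Feb 2017)Q(Feb 2017) = 2.14×241 + 3.27×56 + 2.73×220 = 515.74 + 183.12 + 600.6 = 1299.46
ΣP(Feb 2017)Q(Jan 2017) = 2.14×212 + 3.27×51 + 2.73×172 = 453.68 + 166.77 + 469.56 = 1090.01
P = 1299.46 / 1090.01 × 100 = 119.2154
Fisher = √(L × P) = √(118.8714 × 119.2154) = 119.0433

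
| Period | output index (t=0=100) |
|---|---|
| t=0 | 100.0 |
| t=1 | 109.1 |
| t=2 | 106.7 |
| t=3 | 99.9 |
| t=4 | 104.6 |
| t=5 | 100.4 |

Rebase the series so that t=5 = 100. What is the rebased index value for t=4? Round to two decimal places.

Rebased(t=4) = 104.6 / 100.4 × 100 = 104.1833

104.18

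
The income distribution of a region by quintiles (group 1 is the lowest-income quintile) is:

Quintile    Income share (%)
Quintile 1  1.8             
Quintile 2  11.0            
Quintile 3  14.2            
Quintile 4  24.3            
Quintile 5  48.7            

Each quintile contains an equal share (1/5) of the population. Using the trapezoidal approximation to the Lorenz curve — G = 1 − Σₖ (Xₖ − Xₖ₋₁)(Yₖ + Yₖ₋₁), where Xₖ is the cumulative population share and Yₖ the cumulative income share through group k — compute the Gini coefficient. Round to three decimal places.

Cumulative income shares Yₖ: 0.0180, 0.1280, 0.2700, 0.5130, 1.0000
Σ (Xₖ−Xₖ₋₁)(Yₖ+Yₖ₋₁) = (1/5)(0.0180+0.0000) + (1/5)(0.1280+0.0180) + (1/5)(0.2700+0.1280) + (1/5)(0.5130+0.2700) + (1/5)(1.0000+0.5130)
  = 0.0036 + 0.0292 + 0.0796 + 0.1566 + 0.3026 = 0.5716
G = 1 − 0.5716 = 0.4284

0.428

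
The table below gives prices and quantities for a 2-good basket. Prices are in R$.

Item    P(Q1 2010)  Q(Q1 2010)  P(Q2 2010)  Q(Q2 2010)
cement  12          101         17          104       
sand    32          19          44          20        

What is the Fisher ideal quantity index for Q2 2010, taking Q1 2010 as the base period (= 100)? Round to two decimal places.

Laspeyres component (base-period weights):
ΣP(Q1 2010)Q(Q2 2010) = 12×104 + 32×20 = 1248 + 640 = 1888
ΣP(Q1 2010)Q(Q1 2010) = 12×101 + 32×19 = 1212 + 608 = 1820
L = 1888 / 1820 × 100 = 103.7363
Paasche component (current-period weights):
ΣP(Q2 2010)Q(Q2 2010) = 17×104 + 44×20 = 1768 + 880 = 2648
ΣP(Q2 2010)Q(Q1 2010) = 17×101 + 44×19 = 1717 + 836 = 2553
P = 2648 / 2553 × 100 = 103.7211
Fisher = √(L × P) = √(103.7363 × 103.7211) = 103.7287

103.73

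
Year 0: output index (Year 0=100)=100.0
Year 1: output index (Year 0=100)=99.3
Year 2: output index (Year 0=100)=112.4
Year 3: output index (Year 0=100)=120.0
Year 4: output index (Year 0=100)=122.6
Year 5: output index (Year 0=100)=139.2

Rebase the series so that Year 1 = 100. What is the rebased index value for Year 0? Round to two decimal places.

100.70

Rebased(Year 0) = 100.0 / 99.3 × 100 = 100.7049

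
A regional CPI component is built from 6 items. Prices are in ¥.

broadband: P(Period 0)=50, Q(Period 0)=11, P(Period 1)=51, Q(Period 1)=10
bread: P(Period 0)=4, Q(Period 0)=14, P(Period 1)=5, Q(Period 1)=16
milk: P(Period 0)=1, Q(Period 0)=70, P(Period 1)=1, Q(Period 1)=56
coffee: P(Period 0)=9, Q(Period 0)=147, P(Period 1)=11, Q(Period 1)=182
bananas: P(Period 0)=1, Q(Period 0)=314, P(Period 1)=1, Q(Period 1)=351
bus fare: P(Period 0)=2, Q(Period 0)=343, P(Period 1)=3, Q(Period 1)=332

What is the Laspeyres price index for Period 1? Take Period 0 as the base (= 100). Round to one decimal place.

Laspeyres price index uses base-period quantities as weights.
ΣP(Period 1)·Q(Period 0) = 51×11 + 5×14 + 1×70 + 11×147 + 1×314 + 3×343 = 561 + 70 + 70 + 1617 + 314 + 1029 = 3661
ΣP(Period 0)·Q(Period 0) = 50×11 + 4×14 + 1×70 + 9×147 + 1×314 + 2×343 = 550 + 56 + 70 + 1323 + 314 + 686 = 2999
Index = 3661 / 2999 × 100 = 122.0740

122.1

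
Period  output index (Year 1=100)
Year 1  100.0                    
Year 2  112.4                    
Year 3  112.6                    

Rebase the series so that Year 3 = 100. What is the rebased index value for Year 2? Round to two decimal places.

99.82

Rebased(Year 2) = 112.4 / 112.6 × 100 = 99.8224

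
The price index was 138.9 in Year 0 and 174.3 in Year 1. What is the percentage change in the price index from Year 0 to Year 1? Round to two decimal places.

Change = (174.3 − 138.9) / 138.9 × 100
       = 35.4 / 138.9 × 100 = 25.4860%

25.49%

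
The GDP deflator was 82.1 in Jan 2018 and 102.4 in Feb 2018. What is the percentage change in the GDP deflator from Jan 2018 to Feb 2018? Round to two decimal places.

24.73%

Change = (102.4 − 82.1) / 82.1 × 100
       = 20.3 / 82.1 × 100 = 24.7259%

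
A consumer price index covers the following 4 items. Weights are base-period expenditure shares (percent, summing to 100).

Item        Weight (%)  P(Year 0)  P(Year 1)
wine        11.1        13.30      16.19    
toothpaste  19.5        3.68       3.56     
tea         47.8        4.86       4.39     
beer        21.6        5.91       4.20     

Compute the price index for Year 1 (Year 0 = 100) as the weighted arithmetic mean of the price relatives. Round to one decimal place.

90.9

wine: 11.1 × (16.19/13.30) = 11.1 × 1.217293 = 13.5120
toothpaste: 19.5 × (3.56/3.68) = 19.5 × 0.967391 = 18.8641
tea: 47.8 × (4.39/4.86) = 47.8 × 0.903292 = 43.1774
beer: 21.6 × (4.20/5.91) = 21.6 × 0.710660 = 15.3503
Index = Σ wᵢ·(p₁ᵢ/p₀ᵢ) = 13.5120 + 18.8641 + 43.1774 + 15.3503 = 90.9037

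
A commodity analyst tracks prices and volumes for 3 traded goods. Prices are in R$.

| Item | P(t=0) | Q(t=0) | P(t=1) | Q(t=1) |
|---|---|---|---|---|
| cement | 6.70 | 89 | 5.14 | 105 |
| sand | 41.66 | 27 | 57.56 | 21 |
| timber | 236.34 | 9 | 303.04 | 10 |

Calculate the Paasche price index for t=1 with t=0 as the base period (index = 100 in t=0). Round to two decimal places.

Paasche price index uses current-period quantities as weights.
ΣP(t=1)·Q(t=1) = 5.14×105 + 57.56×21 + 303.04×10 = 539.7 + 1208.76 + 3030.4 = 4778.86
ΣP(t=0)·Q(t=1) = 6.70×105 + 41.66×21 + 236.34×10 = 703.5 + 874.86 + 2363.4 = 3941.76
Index = 4778.86 / 3941.76 × 100 = 121.2367

121.24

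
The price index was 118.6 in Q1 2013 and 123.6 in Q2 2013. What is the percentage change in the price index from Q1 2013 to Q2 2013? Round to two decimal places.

4.22%

Change = (123.6 − 118.6) / 118.6 × 100
       = 5.0 / 118.6 × 100 = 4.2159%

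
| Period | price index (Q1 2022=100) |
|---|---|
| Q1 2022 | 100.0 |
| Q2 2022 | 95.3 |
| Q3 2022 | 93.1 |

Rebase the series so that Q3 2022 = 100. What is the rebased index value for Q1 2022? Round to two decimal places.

Rebased(Q1 2022) = 100.0 / 93.1 × 100 = 107.4114

107.41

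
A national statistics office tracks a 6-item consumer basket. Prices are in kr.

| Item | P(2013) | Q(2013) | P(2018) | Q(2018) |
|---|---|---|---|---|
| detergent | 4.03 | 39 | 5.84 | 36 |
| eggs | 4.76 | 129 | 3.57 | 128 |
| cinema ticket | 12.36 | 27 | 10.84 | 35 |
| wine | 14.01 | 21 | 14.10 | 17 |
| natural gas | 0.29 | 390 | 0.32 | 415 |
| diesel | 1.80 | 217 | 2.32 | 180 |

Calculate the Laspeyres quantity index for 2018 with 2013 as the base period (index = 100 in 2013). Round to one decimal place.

98.2

Laspeyres quantity index uses base-period prices as weights.
ΣP(2013)·Q(2018) = 4.03×36 + 4.76×128 + 12.36×35 + 14.01×17 + 0.29×415 + 1.80×180 = 145.08 + 609.28 + 432.6 + 238.17 + 120.35 + 324 = 1869.48
ΣP(2013)·Q(2013) = 4.03×39 + 4.76×129 + 12.36×27 + 14.01×21 + 0.29×390 + 1.80×217 = 157.17 + 614.04 + 333.72 + 294.21 + 113.1 + 390.6 = 1902.84
Index = 1869.48 / 1902.84 × 100 = 98.2468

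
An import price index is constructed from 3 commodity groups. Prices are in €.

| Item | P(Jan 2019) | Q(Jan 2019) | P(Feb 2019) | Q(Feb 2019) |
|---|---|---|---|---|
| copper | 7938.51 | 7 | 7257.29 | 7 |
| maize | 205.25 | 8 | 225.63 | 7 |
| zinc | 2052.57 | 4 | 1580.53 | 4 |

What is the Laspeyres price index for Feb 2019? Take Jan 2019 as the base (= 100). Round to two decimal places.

Laspeyres price index uses base-period quantities as weights.
ΣP(Feb 2019)·Q(Jan 2019) = 7257.29×7 + 225.63×8 + 1580.53×4 = 50801.03 + 1805.04 + 6322.12 = 58928.19
ΣP(Jan 2019)·Q(Jan 2019) = 7938.51×7 + 205.25×8 + 2052.57×4 = 55569.57 + 1642 + 8210.28 = 65421.85
Index = 58928.19 / 65421.85 × 100 = 90.0742

90.07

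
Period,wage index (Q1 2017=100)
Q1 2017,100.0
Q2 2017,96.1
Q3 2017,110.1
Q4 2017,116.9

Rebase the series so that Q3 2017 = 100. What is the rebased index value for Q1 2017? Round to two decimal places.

90.83

Rebased(Q1 2017) = 100.0 / 110.1 × 100 = 90.8265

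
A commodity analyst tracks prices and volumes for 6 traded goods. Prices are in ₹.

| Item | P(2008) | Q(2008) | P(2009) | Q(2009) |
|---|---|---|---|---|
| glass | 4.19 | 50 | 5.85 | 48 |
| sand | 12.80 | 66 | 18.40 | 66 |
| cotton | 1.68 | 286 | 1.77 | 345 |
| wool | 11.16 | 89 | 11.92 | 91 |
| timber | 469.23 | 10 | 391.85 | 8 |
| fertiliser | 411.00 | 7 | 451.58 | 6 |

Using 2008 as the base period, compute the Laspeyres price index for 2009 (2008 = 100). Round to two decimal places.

Laspeyres price index uses base-period quantities as weights.
ΣP(2009)·Q(2008) = 5.85×50 + 18.40×66 + 1.77×286 + 11.92×89 + 391.85×10 + 451.58×7 = 292.5 + 1214.4 + 506.22 + 1060.88 + 3918.5 + 3161.06 = 10153.56
ΣP(2008)·Q(2008) = 4.19×50 + 12.80×66 + 1.68×286 + 11.16×89 + 469.23×10 + 411.00×7 = 209.5 + 844.8 + 480.48 + 993.24 + 4692.3 + 2877 = 10097.32
Index = 10153.56 / 10097.32 × 100 = 100.5570

100.56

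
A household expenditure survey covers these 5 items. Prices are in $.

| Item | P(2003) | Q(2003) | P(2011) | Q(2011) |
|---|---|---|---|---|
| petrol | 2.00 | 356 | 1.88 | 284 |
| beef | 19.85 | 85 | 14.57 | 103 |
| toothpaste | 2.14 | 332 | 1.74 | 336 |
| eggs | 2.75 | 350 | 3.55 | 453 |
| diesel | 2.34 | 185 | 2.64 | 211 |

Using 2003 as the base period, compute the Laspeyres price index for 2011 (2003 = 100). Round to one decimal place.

Laspeyres price index uses base-period quantities as weights.
ΣP(2011)·Q(2003) = 1.88×356 + 14.57×85 + 1.74×332 + 3.55×350 + 2.64×185 = 669.28 + 1238.45 + 577.68 + 1242.5 + 488.4 = 4216.31
ΣP(2003)·Q(2003) = 2.00×356 + 19.85×85 + 2.14×332 + 2.75×350 + 2.34×185 = 712 + 1687.25 + 710.48 + 962.5 + 432.9 = 4505.13
Index = 4216.31 / 4505.13 × 100 = 93.5891

93.6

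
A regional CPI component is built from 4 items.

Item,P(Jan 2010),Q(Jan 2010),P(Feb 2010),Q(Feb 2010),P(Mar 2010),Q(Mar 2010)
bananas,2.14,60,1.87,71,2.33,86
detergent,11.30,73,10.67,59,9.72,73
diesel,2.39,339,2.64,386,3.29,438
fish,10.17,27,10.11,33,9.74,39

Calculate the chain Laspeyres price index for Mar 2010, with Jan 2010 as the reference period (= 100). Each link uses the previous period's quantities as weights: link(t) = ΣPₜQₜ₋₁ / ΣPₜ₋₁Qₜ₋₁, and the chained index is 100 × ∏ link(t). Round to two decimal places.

111.31

Link Jan 2010→Feb 2010:
ΣP(Feb 2010)Q(Jan 2010) = 1.87×60 + 10.67×73 + 2.64×339 + 10.11×27 = 112.2 + 778.91 + 894.96 + 272.97 = 2059.04
ΣP(Jan 2010)Q(Jan 2010) = 2.14×60 + 11.30×73 + 2.39×339 + 10.17×27 = 128.4 + 824.9 + 810.21 + 274.59 = 2038.1
link = 2059.04/2038.1 = 1.010274
Link Feb 2010→Mar 2010:
ΣP(Mar 2010)Q(Feb 2010) = 2.33×71 + 9.72×59 + 3.29×386 + 9.74×33 = 165.43 + 573.48 + 1269.94 + 321.42 = 2330.27
ΣP(Feb 2010)Q(Feb 2010) = 1.87×71 + 10.67×59 + 2.64×386 + 10.11×33 = 132.77 + 629.53 + 1019.04 + 333.63 = 2114.97
link = 2330.27/2114.97 = 1.101798
Chained index = 100 × 1.010274 × 1.101798 = 111.3118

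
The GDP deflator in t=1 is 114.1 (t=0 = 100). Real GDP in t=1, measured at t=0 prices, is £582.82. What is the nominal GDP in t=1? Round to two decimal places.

665.00

Nominal = Real × (Index/100) = 582.82 × (114.1/100)
        = 582.82 × 1.141 = 664.9976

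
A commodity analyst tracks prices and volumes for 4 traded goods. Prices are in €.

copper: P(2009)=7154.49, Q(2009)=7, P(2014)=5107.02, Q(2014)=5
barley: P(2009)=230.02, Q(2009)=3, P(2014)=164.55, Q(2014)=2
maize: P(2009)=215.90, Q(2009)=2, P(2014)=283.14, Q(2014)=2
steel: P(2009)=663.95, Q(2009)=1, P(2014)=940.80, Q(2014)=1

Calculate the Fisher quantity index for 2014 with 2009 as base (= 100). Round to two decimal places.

72.24

Laspeyres component (base-period weights):
ΣP(2009)Q(2014) = 7154.49×5 + 230.02×2 + 215.90×2 + 663.95×1 = 35772.45 + 460.04 + 431.8 + 663.95 = 37328.24
ΣP(2009)Q(2009) = 7154.49×7 + 230.02×3 + 215.90×2 + 663.95×1 = 50081.43 + 690.06 + 431.8 + 663.95 = 51867.24
L = 37328.24 / 51867.24 × 100 = 71.9688
Paasche component (current-period weights):
ΣP(2014)Q(2014) = 5107.02×5 + 164.55×2 + 283.14×2 + 940.80×1 = 25535.1 + 329.1 + 566.28 + 940.8 = 27371.28
ΣP(2014)Q(2009) = 5107.02×7 + 164.55×3 + 283.14×2 + 940.80×1 = 35749.14 + 493.65 + 566.28 + 940.8 = 37749.87
P = 27371.28 / 37749.87 × 100 = 72.5070
Fisher = √(L × P) = √(71.9688 × 72.5070) = 72.2374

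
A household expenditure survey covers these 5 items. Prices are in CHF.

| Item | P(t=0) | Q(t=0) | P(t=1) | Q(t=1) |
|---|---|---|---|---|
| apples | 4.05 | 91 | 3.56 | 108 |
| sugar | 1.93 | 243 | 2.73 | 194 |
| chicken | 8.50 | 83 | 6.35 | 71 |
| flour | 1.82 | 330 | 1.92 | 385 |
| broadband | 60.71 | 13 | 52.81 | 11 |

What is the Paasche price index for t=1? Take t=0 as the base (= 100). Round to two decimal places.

96.45

Paasche price index uses current-period quantities as weights.
ΣP(t=1)·Q(t=1) = 3.56×108 + 2.73×194 + 6.35×71 + 1.92×385 + 52.81×11 = 384.48 + 529.62 + 450.85 + 739.2 + 580.91 = 2685.06
ΣP(t=0)·Q(t=1) = 4.05×108 + 1.93×194 + 8.50×71 + 1.82×385 + 60.71×11 = 437.4 + 374.42 + 603.5 + 700.7 + 667.81 = 2783.83
Index = 2685.06 / 2783.83 × 100 = 96.4520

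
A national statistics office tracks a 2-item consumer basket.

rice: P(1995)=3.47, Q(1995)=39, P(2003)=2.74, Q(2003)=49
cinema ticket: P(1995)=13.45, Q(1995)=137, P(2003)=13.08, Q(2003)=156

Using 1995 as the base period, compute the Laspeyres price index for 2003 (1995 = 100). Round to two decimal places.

96.00

Laspeyres price index uses base-period quantities as weights.
ΣP(2003)·Q(1995) = 2.74×39 + 13.08×137 = 106.86 + 1791.96 = 1898.82
ΣP(1995)·Q(1995) = 3.47×39 + 13.45×137 = 135.33 + 1842.65 = 1977.98
Index = 1898.82 / 1977.98 × 100 = 95.9979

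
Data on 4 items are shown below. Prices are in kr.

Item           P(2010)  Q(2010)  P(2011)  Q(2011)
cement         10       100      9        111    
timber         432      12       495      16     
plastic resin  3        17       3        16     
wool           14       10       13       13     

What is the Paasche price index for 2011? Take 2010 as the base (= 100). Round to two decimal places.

110.71

Paasche price index uses current-period quantities as weights.
ΣP(2011)·Q(2011) = 9×111 + 495×16 + 3×16 + 13×13 = 999 + 7920 + 48 + 169 = 9136
ΣP(2010)·Q(2011) = 10×111 + 432×16 + 3×16 + 14×13 = 1110 + 6912 + 48 + 182 = 8252
Index = 9136 / 8252 × 100 = 110.7126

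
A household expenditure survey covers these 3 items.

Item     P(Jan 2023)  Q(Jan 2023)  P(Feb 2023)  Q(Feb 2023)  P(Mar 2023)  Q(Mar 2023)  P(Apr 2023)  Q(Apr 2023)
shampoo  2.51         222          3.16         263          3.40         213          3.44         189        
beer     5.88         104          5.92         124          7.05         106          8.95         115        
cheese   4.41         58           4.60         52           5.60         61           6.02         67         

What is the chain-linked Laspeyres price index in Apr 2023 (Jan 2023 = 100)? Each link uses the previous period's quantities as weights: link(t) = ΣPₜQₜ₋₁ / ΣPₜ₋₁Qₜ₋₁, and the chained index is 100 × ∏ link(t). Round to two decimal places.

143.41

Link Jan 2023→Feb 2023:
ΣP(Feb 2023)Q(Jan 2023) = 3.16×222 + 5.92×104 + 4.60×58 = 701.52 + 615.68 + 266.8 = 1584
ΣP(Jan 2023)Q(Jan 2023) = 2.51×222 + 5.88×104 + 4.41×58 = 557.22 + 611.52 + 255.78 = 1424.52
link = 1584/1424.52 = 1.111954
Link Feb 2023→Mar 2023:
ΣP(Mar 2023)Q(Feb 2023) = 3.40×263 + 7.05×124 + 5.60×52 = 894.2 + 874.2 + 291.2 = 2059.6
ΣP(Feb 2023)Q(Feb 2023) = 3.16×263 + 5.92×124 + 4.60×52 = 831.08 + 734.08 + 239.2 = 1804.36
link = 2059.6/1804.36 = 1.141457
Link Mar 2023→Apr 2023:
ΣP(Apr 2023)Q(Mar 2023) = 3.44×213 + 8.95×106 + 6.02×61 = 732.72 + 948.7 + 367.22 = 2048.64
ΣP(Mar 2023)Q(Mar 2023) = 3.40×213 + 7.05×106 + 5.60×61 = 724.2 + 747.3 + 341.6 = 1813.1
link = 2048.64/1813.1 = 1.129910
Chained index = 100 × 1.111954 × 1.141457 × 1.129910 = 143.4136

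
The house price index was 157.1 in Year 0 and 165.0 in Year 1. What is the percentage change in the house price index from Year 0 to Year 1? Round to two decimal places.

Change = (165.0 − 157.1) / 157.1 × 100
       = 7.9 / 157.1 × 100 = 5.0286%

5.03%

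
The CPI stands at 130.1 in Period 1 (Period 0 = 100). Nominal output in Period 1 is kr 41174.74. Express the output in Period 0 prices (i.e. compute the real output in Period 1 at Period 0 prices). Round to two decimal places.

31648.53

Real = Nominal ÷ (Index/100) = 41174.74 ÷ (130.1/100)
     = 41174.74 ÷ 1.301 = 31648.5319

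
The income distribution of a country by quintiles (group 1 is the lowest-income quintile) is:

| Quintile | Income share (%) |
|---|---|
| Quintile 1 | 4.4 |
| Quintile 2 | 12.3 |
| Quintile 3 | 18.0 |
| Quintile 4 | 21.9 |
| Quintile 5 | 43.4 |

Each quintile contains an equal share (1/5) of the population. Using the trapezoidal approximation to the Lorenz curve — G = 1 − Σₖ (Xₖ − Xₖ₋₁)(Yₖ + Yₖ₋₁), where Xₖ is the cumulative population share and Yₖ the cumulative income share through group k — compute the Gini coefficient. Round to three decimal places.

0.350

Cumulative income shares Yₖ: 0.0440, 0.1670, 0.3470, 0.5660, 1.0000
Σ (Xₖ−Xₖ₋₁)(Yₖ+Yₖ₋₁) = (1/5)(0.0440+0.0000) + (1/5)(0.1670+0.0440) + (1/5)(0.3470+0.1670) + (1/5)(0.5660+0.3470) + (1/5)(1.0000+0.5660)
  = 0.0088 + 0.0422 + 0.1028 + 0.1826 + 0.3132 = 0.6496
G = 1 − 0.6496 = 0.3504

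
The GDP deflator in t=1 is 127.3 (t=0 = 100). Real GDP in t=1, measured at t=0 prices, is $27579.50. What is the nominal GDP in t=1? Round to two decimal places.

Nominal = Real × (Index/100) = 27579.50 × (127.3/100)
        = 27579.50 × 1.273 = 35108.7035

35108.70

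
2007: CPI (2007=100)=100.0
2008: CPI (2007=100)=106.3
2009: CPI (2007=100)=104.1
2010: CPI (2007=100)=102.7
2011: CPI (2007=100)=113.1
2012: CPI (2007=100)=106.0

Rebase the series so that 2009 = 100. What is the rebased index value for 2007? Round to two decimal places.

96.06

Rebased(2007) = 100.0 / 104.1 × 100 = 96.0615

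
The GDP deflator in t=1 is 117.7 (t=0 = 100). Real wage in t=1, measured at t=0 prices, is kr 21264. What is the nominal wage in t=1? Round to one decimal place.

Nominal = Real × (Index/100) = 21264 × (117.7/100)
        = 21264 × 1.177 = 25027.7280

25027.7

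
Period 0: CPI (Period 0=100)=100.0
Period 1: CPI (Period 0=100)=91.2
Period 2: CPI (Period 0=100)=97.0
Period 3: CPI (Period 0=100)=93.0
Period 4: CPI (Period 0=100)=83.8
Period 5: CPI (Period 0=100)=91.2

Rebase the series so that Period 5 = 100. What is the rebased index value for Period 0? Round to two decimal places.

Rebased(Period 0) = 100.0 / 91.2 × 100 = 109.6491

109.65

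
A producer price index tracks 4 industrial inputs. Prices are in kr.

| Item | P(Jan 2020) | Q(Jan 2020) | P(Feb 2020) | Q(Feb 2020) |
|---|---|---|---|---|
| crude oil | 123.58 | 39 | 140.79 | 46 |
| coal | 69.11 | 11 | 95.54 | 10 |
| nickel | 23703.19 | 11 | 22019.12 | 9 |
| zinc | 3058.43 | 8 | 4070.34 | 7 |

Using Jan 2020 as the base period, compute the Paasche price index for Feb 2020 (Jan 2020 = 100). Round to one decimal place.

Paasche price index uses current-period quantities as weights.
ΣP(Feb 2020)·Q(Feb 2020) = 140.79×46 + 95.54×10 + 22019.12×9 + 4070.34×7 = 6476.34 + 955.4 + 198172.08 + 28492.38 = 234096.2
ΣP(Jan 2020)·Q(Feb 2020) = 123.58×46 + 69.11×10 + 23703.19×9 + 3058.43×7 = 5684.68 + 691.1 + 213328.71 + 21409.01 = 241113.5
Index = 234096.2 / 241113.5 × 100 = 97.0896

97.1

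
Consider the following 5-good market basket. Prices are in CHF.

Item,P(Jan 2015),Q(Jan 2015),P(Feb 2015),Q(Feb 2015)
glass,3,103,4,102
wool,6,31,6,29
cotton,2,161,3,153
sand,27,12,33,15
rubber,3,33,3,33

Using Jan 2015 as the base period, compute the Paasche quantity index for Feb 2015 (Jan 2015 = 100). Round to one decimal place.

Paasche quantity index uses current-period prices as weights.
ΣP(Feb 2015)·Q(Feb 2015) = 4×102 + 6×29 + 3×153 + 33×15 + 3×33 = 408 + 174 + 459 + 495 + 99 = 1635
ΣP(Feb 2015)·Q(Jan 2015) = 4×103 + 6×31 + 3×161 + 33×12 + 3×33 = 412 + 186 + 483 + 396 + 99 = 1576
Index = 1635 / 1576 × 100 = 103.7437

103.7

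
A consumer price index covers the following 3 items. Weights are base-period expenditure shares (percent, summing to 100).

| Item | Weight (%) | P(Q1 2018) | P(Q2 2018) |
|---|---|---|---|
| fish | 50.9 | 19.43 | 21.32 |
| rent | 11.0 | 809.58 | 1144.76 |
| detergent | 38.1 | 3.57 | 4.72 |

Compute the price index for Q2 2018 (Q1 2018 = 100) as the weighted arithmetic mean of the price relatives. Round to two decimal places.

fish: 50.9 × (21.32/19.43) = 50.9 × 1.097272 = 55.8512
rent: 11.0 × (1144.76/809.58) = 11.0 × 1.414017 = 15.5542
detergent: 38.1 × (4.72/3.57) = 38.1 × 1.322129 = 50.3731
Index = Σ wᵢ·(p₁ᵢ/p₀ᵢ) = 55.8512 + 15.5542 + 50.3731 = 121.7785

121.78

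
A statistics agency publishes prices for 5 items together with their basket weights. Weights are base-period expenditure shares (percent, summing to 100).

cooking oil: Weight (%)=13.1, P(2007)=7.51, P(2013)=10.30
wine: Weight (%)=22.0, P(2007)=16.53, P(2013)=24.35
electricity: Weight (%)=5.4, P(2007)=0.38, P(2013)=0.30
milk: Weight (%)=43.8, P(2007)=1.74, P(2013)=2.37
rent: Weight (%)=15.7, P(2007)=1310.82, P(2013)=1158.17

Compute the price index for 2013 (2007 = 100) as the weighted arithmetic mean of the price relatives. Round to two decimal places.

128.17

cooking oil: 13.1 × (10.30/7.51) = 13.1 × 1.371505 = 17.9667
wine: 22.0 × (24.35/16.53) = 22.0 × 1.473079 = 32.4077
electricity: 5.4 × (0.30/0.38) = 5.4 × 0.789474 = 4.2632
milk: 43.8 × (2.37/1.74) = 43.8 × 1.362069 = 59.6586
rent: 15.7 × (1158.17/1310.82) = 15.7 × 0.883546 = 13.8717
Index = Σ wᵢ·(p₁ᵢ/p₀ᵢ) = 17.9667 + 32.4077 + 4.2632 + 59.6586 + 13.8717 = 128.1679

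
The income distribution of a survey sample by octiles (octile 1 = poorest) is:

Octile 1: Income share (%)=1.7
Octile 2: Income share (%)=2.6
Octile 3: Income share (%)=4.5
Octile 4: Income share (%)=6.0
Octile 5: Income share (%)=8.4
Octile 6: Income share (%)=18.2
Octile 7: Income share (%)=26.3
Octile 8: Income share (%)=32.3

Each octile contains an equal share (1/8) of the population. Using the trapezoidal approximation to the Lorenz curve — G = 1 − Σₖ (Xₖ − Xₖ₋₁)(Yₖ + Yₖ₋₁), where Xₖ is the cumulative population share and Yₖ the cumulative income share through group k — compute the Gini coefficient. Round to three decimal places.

Cumulative income shares Yₖ: 0.0170, 0.0430, 0.0880, 0.1480, 0.2320, 0.4140, 0.6770, 1.0000
Σ (Xₖ−Xₖ₋₁)(Yₖ+Yₖ₋₁) = (1/8)(0.0170+0.0000) + (1/8)(0.0430+0.0170) + (1/8)(0.0880+0.0430) + (1/8)(0.1480+0.0880) + (1/8)(0.2320+0.1480) + (1/8)(0.4140+0.2320) + (1/8)(0.6770+0.4140) + (1/8)(1.0000+0.6770)
  = 0.0021 + 0.0075 + 0.0164 + 0.0295 + 0.0475 + 0.0807 + 0.1364 + 0.2096 = 0.5297
G = 1 − 0.5297 = 0.4703

0.470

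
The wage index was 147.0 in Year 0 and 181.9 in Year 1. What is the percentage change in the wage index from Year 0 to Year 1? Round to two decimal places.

Change = (181.9 − 147.0) / 147.0 × 100
       = 34.9 / 147.0 × 100 = 23.7415%

23.74%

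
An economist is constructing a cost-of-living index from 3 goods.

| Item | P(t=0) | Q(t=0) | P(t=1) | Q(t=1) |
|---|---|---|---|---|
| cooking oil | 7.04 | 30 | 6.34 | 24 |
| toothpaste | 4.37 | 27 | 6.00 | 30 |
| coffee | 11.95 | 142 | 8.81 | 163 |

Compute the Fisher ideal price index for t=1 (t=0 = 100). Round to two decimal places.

Laspeyres component (base-period weights):
ΣP(t=1)Q(t=0) = 6.34×30 + 6.00×27 + 8.81×142 = 190.2 + 162 + 1251.02 = 1603.22
ΣP(t=0)Q(t=0) = 7.04×30 + 4.37×27 + 11.95×142 = 211.2 + 117.99 + 1696.9 = 2026.09
L = 1603.22 / 2026.09 × 100 = 79.1288
Paasche component (current-period weights):
ΣP(t=1)Q(t=1) = 6.34×24 + 6.00×30 + 8.81×163 = 152.16 + 180 + 1436.03 = 1768.19
ΣP(t=0)Q(t=1) = 7.04×24 + 4.37×30 + 11.95×163 = 168.96 + 131.1 + 1947.85 = 2247.91
P = 1768.19 / 2247.91 × 100 = 78.6593
Fisher = √(L × P) = √(79.1288 × 78.6593) = 78.8937

78.89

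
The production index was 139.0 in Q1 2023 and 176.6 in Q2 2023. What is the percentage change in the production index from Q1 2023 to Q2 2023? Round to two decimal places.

27.05%

Change = (176.6 − 139.0) / 139.0 × 100
       = 37.6 / 139.0 × 100 = 27.0504%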